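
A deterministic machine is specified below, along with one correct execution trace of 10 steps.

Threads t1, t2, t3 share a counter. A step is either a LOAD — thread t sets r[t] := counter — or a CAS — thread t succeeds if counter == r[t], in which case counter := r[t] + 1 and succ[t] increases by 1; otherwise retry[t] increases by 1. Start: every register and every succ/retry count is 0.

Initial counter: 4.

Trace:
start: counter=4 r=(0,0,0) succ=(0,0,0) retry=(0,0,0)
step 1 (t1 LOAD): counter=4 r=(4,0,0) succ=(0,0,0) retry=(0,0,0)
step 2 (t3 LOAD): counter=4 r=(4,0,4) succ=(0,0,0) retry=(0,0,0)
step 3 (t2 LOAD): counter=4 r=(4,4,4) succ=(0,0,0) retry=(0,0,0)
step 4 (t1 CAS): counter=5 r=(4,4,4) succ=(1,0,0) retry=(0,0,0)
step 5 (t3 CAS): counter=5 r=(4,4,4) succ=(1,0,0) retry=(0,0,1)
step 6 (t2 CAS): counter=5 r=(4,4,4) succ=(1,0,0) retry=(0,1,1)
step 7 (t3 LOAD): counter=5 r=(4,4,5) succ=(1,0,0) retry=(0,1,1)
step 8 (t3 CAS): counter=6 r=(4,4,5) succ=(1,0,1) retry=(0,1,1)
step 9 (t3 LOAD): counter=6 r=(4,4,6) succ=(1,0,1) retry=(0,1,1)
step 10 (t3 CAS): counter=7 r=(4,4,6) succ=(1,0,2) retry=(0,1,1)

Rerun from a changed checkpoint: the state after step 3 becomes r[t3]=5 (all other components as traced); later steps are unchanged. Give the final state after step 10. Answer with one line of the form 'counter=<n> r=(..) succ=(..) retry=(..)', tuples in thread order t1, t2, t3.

state after step 3 := counter=4 r=(4,4,5) succ=(0,0,0) retry=(0,0,0)
step 4 (t1 CAS): counter=5 r=(4,4,5) succ=(1,0,0) retry=(0,0,0)
step 5 (t3 CAS): counter=6 r=(4,4,5) succ=(1,0,1) retry=(0,0,0)
step 6 (t2 CAS): counter=6 r=(4,4,5) succ=(1,0,1) retry=(0,1,0)
step 7 (t3 LOAD): counter=6 r=(4,4,6) succ=(1,0,1) retry=(0,1,0)
step 8 (t3 CAS): counter=7 r=(4,4,6) succ=(1,0,2) retry=(0,1,0)
step 9 (t3 LOAD): counter=7 r=(4,4,7) succ=(1,0,2) retry=(0,1,0)
step 10 (t3 CAS): counter=8 r=(4,4,7) succ=(1,0,3) retry=(0,1,0)

counter=8 r=(4,4,7) succ=(1,0,3) retry=(0,1,0)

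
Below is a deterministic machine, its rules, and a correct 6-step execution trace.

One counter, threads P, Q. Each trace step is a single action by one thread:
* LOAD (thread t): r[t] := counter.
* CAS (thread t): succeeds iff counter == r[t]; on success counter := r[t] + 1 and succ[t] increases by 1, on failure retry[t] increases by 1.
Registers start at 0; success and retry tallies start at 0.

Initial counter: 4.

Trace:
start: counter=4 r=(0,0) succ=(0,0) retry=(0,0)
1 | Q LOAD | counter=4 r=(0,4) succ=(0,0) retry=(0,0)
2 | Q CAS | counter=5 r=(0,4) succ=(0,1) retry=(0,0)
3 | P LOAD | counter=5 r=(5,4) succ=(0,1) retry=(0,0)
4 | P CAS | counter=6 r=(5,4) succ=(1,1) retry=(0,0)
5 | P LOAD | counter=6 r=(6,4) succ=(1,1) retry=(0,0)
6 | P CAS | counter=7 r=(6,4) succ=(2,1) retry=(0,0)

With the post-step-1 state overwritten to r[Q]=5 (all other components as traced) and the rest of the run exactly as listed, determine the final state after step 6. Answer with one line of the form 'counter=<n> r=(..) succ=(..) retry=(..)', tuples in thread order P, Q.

counter=6 r=(5,5) succ=(2,0) retry=(0,1)

state after step 1 := counter=4 r=(0,5) succ=(0,0) retry=(0,0)
2 | Q CAS | counter=4 r=(0,5) succ=(0,0) retry=(0,1)
3 | P LOAD | counter=4 r=(4,5) succ=(0,0) retry=(0,1)
4 | P CAS | counter=5 r=(4,5) succ=(1,0) retry=(0,1)
5 | P LOAD | counter=5 r=(5,5) succ=(1,0) retry=(0,1)
6 | P CAS | counter=6 r=(5,5) succ=(2,0) retry=(0,1)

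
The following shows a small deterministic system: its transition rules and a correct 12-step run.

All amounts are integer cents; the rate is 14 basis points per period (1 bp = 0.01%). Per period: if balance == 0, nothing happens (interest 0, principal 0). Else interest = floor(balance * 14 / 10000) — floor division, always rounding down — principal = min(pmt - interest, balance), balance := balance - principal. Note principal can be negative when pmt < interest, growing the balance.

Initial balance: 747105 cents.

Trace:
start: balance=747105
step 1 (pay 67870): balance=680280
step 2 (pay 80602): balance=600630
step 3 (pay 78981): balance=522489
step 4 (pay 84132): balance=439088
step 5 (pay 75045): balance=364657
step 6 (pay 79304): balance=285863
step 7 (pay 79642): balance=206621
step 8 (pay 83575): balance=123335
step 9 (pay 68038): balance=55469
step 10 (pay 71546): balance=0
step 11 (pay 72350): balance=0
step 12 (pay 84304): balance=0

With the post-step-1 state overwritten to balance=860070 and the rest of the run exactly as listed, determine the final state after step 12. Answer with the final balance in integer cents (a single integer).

state after step 1 := balance=860070
step 2 (pay 80602): balance=780672
step 3 (pay 78981): balance=702783
step 4 (pay 84132): balance=619634
step 5 (pay 75045): balance=545456
step 6 (pay 79304): balance=466915
step 7 (pay 79642): balance=387926
step 8 (pay 83575): balance=304894
step 9 (pay 68038): balance=237282
step 10 (pay 71546): balance=166068
step 11 (pay 72350): balance=93950
step 12 (pay 84304): balance=9777

9777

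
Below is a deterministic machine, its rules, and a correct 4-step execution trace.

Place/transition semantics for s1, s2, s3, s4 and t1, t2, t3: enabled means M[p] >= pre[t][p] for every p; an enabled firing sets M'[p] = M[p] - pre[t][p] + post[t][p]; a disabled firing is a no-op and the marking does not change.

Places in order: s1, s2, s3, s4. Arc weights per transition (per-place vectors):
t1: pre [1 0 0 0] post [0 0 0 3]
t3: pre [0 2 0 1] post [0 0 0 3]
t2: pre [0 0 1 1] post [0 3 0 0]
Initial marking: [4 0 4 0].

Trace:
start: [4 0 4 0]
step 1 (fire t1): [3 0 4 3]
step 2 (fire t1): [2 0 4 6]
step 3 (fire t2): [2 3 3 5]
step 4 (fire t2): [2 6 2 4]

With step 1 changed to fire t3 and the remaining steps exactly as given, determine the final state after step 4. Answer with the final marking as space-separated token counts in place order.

3 6 2 1

(re-executing from step 1 with the substitution; state before step 1: [4 0 4 0])
step 1 (fire t3): [4 0 4 0]
step 2 (fire t1): [3 0 4 3]
step 3 (fire t2): [3 3 3 2]
step 4 (fire t2): [3 6 2 1]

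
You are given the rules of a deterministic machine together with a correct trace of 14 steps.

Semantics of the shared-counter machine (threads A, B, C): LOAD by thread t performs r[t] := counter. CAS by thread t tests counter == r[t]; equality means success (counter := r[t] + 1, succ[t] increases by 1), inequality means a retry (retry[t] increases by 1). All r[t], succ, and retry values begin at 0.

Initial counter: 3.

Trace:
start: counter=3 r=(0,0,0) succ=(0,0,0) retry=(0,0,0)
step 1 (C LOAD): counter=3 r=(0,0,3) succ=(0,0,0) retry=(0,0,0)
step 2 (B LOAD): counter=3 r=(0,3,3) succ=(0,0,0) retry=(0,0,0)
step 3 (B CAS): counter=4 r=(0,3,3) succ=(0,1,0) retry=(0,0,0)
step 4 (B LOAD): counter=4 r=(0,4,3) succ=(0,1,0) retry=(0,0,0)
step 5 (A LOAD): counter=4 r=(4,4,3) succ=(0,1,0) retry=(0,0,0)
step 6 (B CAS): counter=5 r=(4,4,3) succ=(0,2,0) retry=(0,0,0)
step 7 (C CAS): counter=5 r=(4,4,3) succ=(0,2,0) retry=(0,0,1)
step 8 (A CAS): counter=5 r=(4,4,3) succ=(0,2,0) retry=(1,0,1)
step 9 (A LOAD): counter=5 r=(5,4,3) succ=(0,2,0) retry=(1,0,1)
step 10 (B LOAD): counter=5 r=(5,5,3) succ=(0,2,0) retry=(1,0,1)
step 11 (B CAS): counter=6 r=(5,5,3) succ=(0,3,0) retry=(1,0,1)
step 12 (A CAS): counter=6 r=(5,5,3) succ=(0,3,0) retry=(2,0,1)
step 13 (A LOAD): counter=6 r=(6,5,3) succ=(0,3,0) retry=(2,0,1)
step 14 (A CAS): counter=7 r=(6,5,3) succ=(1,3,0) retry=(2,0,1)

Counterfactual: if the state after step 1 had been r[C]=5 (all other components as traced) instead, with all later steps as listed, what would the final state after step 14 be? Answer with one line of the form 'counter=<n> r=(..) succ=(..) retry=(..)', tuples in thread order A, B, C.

state after step 1 := counter=3 r=(0,0,5) succ=(0,0,0) retry=(0,0,0)
step 2 (B LOAD): counter=3 r=(0,3,5) succ=(0,0,0) retry=(0,0,0)
step 3 (B CAS): counter=4 r=(0,3,5) succ=(0,1,0) retry=(0,0,0)
step 4 (B LOAD): counter=4 r=(0,4,5) succ=(0,1,0) retry=(0,0,0)
step 5 (A LOAD): counter=4 r=(4,4,5) succ=(0,1,0) retry=(0,0,0)
step 6 (B CAS): counter=5 r=(4,4,5) succ=(0,2,0) retry=(0,0,0)
step 7 (C CAS): counter=6 r=(4,4,5) succ=(0,2,1) retry=(0,0,0)
step 8 (A CAS): counter=6 r=(4,4,5) succ=(0,2,1) retry=(1,0,0)
step 9 (A LOAD): counter=6 r=(6,4,5) succ=(0,2,1) retry=(1,0,0)
step 10 (B LOAD): counter=6 r=(6,6,5) succ=(0,2,1) retry=(1,0,0)
step 11 (B CAS): counter=7 r=(6,6,5) succ=(0,3,1) retry=(1,0,0)
step 12 (A CAS): counter=7 r=(6,6,5) succ=(0,3,1) retry=(2,0,0)
step 13 (A LOAD): counter=7 r=(7,6,5) succ=(0,3,1) retry=(2,0,0)
step 14 (A CAS): counter=8 r=(7,6,5) succ=(1,3,1) retry=(2,0,0)

counter=8 r=(7,6,5) succ=(1,3,1) retry=(2,0,0)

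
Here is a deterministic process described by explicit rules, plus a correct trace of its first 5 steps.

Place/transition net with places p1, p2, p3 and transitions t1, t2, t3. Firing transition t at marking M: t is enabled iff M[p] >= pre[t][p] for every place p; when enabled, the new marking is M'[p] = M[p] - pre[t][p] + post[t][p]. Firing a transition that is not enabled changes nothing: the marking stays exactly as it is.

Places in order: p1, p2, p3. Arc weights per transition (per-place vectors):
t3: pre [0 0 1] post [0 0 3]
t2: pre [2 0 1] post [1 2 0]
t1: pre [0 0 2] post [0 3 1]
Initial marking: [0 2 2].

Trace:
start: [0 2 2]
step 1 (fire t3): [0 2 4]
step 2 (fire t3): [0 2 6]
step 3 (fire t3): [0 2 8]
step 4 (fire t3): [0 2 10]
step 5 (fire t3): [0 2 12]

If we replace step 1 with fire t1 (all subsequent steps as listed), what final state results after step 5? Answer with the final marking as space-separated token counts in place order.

(re-executing from step 1 with the substitution; state before step 1: [0 2 2])
step 1 (fire t1): [0 5 1]
step 2 (fire t3): [0 5 3]
step 3 (fire t3): [0 5 5]
step 4 (fire t3): [0 5 7]
step 5 (fire t3): [0 5 9]

0 5 9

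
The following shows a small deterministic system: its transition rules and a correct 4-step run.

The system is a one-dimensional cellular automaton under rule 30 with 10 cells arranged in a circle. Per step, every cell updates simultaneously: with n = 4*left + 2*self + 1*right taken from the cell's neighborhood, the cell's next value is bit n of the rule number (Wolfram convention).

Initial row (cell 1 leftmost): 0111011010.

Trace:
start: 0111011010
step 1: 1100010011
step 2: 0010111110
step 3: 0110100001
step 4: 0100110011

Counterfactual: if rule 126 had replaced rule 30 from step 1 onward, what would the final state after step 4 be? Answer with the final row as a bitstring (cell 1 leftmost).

1111110001

(re-executing steps 1..4 under rule 126; state before step 1: 0111011010)
step 1: 1101111111
step 2: 0111000000
step 3: 1101100000
step 4: 1111110001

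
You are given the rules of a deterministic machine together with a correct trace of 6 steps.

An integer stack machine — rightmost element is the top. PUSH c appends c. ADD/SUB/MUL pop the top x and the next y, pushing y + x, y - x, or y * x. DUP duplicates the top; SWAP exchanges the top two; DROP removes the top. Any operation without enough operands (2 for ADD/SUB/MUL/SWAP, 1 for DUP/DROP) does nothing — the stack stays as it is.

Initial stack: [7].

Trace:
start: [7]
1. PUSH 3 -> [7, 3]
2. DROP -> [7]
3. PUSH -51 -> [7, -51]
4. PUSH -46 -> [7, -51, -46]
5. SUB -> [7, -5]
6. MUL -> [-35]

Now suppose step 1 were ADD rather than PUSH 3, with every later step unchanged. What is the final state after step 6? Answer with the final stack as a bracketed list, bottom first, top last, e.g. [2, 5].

(re-executing from step 1 with the substitution; state before step 1: [7])
1. ADD -> [7]
2. DROP -> []
3. PUSH -51 -> [-51]
4. PUSH -46 -> [-51, -46]
5. SUB -> [-5]
6. MUL -> [-5]

[-5]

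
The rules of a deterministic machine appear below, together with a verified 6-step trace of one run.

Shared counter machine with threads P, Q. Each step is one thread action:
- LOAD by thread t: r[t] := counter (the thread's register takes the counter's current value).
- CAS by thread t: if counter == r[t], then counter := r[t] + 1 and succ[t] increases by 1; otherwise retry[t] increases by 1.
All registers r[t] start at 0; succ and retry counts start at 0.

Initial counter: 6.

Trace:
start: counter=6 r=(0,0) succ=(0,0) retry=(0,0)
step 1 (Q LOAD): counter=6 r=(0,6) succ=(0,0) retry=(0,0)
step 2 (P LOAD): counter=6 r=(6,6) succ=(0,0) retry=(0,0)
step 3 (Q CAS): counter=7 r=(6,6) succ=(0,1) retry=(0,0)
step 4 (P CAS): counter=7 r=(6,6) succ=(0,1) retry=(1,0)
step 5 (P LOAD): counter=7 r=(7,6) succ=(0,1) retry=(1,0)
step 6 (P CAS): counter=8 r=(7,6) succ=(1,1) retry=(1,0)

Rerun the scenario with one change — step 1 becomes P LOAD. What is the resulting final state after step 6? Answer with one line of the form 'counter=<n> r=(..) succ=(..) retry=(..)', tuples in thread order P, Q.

(re-executing from step 1 with the substitution; state before step 1: counter=6 r=(0,0) succ=(0,0) retry=(0,0))
step 1 (P LOAD): counter=6 r=(6,0) succ=(0,0) retry=(0,0)
step 2 (P LOAD): counter=6 r=(6,0) succ=(0,0) retry=(0,0)
step 3 (Q CAS): counter=6 r=(6,0) succ=(0,0) retry=(0,1)
step 4 (P CAS): counter=7 r=(6,0) succ=(1,0) retry=(0,1)
step 5 (P LOAD): counter=7 r=(7,0) succ=(1,0) retry=(0,1)
step 6 (P CAS): counter=8 r=(7,0) succ=(2,0) retry=(0,1)

counter=8 r=(7,0) succ=(2,0) retry=(0,1)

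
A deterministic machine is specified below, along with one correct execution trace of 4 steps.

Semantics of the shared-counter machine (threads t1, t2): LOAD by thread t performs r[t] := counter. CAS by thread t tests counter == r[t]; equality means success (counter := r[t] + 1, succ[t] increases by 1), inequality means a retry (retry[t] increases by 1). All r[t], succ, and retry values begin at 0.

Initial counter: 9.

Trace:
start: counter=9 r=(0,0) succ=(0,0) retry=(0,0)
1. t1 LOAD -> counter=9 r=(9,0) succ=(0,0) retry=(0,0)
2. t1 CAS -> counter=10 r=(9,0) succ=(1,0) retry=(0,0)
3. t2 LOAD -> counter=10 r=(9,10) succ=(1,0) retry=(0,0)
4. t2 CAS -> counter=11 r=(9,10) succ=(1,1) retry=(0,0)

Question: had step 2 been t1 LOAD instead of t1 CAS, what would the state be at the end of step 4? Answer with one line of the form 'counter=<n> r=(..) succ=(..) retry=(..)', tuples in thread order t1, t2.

counter=10 r=(9,9) succ=(0,1) retry=(0,0)

(re-executing from step 2 with the substitution; state before step 2: counter=9 r=(9,0) succ=(0,0) retry=(0,0))
2. t1 LOAD -> counter=9 r=(9,0) succ=(0,0) retry=(0,0)
3. t2 LOAD -> counter=9 r=(9,9) succ=(0,0) retry=(0,0)
4. t2 CAS -> counter=10 r=(9,9) succ=(0,1) retry=(0,0)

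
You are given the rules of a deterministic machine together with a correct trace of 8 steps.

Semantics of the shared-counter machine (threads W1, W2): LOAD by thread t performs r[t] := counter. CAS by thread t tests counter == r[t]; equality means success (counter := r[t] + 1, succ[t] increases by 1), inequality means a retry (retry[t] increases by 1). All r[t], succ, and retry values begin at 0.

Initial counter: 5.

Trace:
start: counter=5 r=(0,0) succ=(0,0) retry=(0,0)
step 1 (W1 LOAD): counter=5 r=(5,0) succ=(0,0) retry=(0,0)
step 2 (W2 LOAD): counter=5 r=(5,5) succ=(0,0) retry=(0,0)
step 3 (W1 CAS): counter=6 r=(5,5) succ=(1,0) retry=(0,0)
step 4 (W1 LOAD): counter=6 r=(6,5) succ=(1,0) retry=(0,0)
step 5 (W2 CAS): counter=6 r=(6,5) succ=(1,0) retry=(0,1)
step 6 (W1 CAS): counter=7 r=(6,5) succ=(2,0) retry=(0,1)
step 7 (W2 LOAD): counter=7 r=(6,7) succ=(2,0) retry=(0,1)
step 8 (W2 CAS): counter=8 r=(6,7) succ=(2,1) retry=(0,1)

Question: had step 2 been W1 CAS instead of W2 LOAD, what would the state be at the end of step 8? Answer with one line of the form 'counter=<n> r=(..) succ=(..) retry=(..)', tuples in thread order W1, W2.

counter=8 r=(6,7) succ=(2,1) retry=(1,1)

(re-executing from step 2 with the substitution; state before step 2: counter=5 r=(5,0) succ=(0,0) retry=(0,0))
step 2 (W1 CAS): counter=6 r=(5,0) succ=(1,0) retry=(0,0)
step 3 (W1 CAS): counter=6 r=(5,0) succ=(1,0) retry=(1,0)
step 4 (W1 LOAD): counter=6 r=(6,0) succ=(1,0) retry=(1,0)
step 5 (W2 CAS): counter=6 r=(6,0) succ=(1,0) retry=(1,1)
step 6 (W1 CAS): counter=7 r=(6,0) succ=(2,0) retry=(1,1)
step 7 (W2 LOAD): counter=7 r=(6,7) succ=(2,0) retry=(1,1)
step 8 (W2 CAS): counter=8 r=(6,7) succ=(2,1) retry=(1,1)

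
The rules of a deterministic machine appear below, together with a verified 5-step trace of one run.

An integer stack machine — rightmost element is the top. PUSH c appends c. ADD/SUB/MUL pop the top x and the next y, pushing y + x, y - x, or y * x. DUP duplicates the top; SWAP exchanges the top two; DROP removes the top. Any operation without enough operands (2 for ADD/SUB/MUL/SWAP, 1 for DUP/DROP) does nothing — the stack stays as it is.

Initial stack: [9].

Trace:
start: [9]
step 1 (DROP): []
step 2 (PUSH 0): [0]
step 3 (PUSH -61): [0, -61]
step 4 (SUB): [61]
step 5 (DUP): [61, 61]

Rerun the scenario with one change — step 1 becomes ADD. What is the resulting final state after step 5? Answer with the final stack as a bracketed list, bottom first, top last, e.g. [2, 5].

(re-executing from step 1 with the substitution; state before step 1: [9])
step 1 (ADD): [9]
step 2 (PUSH 0): [9, 0]
step 3 (PUSH -61): [9, 0, -61]
step 4 (SUB): [9, 61]
step 5 (DUP): [9, 61, 61]

[9, 61, 61]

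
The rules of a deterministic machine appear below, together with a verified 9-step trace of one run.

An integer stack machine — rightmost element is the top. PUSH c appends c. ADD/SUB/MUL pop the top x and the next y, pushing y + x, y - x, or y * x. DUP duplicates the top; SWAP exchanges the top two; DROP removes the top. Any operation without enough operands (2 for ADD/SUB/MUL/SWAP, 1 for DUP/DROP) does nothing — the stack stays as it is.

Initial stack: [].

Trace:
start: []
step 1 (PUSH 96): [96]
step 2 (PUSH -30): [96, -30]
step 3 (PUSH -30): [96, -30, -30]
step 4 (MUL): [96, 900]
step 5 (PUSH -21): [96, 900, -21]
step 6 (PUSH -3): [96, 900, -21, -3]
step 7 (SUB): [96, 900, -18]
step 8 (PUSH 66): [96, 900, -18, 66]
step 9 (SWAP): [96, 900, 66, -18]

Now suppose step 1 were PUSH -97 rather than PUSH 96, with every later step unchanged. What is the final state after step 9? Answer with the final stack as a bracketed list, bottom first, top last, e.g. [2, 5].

(re-executing from step 1 with the substitution; state before step 1: [])
step 1 (PUSH -97): [-97]
step 2 (PUSH -30): [-97, -30]
step 3 (PUSH -30): [-97, -30, -30]
step 4 (MUL): [-97, 900]
step 5 (PUSH -21): [-97, 900, -21]
step 6 (PUSH -3): [-97, 900, -21, -3]
step 7 (SUB): [-97, 900, -18]
step 8 (PUSH 66): [-97, 900, -18, 66]
step 9 (SWAP): [-97, 900, 66, -18]

[-97, 900, 66, -18]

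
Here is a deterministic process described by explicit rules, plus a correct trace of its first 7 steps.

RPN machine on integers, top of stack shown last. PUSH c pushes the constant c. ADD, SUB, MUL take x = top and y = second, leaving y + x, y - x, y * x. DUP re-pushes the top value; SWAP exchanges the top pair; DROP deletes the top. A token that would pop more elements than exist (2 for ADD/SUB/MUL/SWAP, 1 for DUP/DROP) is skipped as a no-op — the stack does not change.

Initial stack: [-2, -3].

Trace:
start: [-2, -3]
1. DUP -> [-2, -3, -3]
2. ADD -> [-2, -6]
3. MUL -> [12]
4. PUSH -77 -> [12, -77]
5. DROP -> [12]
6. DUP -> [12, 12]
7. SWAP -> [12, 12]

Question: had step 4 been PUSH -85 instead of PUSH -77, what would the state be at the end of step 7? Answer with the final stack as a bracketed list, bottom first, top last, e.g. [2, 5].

(re-executing from step 4 with the substitution; state before step 4: [12])
4. PUSH -85 -> [12, -85]
5. DROP -> [12]
6. DUP -> [12, 12]
7. SWAP -> [12, 12]

[12, 12]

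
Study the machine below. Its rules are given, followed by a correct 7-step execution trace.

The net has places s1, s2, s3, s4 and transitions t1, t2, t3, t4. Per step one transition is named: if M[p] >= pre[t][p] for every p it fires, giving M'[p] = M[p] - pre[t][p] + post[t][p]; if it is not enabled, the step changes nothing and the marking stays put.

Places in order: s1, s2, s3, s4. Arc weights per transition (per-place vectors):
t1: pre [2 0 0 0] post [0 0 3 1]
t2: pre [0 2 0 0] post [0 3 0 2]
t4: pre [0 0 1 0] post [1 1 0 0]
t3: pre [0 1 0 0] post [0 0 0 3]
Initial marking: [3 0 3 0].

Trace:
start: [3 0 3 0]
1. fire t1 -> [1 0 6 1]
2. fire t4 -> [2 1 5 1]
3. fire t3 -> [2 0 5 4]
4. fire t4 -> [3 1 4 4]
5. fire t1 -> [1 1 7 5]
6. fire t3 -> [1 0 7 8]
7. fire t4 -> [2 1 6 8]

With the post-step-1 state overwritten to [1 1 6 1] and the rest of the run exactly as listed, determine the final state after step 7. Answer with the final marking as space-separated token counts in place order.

state after step 1 := [1 1 6 1]
2. fire t4 -> [2 2 5 1]
3. fire t3 -> [2 1 5 4]
4. fire t4 -> [3 2 4 4]
5. fire t1 -> [1 2 7 5]
6. fire t3 -> [1 1 7 8]
7. fire t4 -> [2 2 6 8]

2 2 6 8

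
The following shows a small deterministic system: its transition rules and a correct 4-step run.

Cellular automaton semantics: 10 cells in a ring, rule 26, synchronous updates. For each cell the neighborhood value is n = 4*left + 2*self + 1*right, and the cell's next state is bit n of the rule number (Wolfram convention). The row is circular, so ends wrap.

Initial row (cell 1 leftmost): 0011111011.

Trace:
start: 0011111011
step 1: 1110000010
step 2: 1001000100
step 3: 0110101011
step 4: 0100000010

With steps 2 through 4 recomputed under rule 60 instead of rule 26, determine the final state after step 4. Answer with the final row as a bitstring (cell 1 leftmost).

0111010011

(re-executing steps 2..4 under rule 60; state before step 2: 1110000010)
step 2: 1001000011
step 3: 0101100010
step 4: 0111010011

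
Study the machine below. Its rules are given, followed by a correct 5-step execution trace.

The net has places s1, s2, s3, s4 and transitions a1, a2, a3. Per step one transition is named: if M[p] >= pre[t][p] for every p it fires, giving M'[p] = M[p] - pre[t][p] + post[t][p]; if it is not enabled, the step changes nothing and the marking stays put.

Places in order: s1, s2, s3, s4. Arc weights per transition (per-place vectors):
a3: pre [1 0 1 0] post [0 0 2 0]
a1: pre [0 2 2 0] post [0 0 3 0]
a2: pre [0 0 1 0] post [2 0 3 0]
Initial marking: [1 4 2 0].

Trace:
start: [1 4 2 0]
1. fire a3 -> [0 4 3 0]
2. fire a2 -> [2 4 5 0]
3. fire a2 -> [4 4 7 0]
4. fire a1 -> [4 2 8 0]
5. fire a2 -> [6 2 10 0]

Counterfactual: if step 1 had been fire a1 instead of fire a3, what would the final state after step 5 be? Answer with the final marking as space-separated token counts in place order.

(re-executing from step 1 with the substitution; state before step 1: [1 4 2 0])
1. fire a1 -> [1 2 3 0]
2. fire a2 -> [3 2 5 0]
3. fire a2 -> [5 2 7 0]
4. fire a1 -> [5 0 8 0]
5. fire a2 -> [7 0 10 0]

7 0 10 0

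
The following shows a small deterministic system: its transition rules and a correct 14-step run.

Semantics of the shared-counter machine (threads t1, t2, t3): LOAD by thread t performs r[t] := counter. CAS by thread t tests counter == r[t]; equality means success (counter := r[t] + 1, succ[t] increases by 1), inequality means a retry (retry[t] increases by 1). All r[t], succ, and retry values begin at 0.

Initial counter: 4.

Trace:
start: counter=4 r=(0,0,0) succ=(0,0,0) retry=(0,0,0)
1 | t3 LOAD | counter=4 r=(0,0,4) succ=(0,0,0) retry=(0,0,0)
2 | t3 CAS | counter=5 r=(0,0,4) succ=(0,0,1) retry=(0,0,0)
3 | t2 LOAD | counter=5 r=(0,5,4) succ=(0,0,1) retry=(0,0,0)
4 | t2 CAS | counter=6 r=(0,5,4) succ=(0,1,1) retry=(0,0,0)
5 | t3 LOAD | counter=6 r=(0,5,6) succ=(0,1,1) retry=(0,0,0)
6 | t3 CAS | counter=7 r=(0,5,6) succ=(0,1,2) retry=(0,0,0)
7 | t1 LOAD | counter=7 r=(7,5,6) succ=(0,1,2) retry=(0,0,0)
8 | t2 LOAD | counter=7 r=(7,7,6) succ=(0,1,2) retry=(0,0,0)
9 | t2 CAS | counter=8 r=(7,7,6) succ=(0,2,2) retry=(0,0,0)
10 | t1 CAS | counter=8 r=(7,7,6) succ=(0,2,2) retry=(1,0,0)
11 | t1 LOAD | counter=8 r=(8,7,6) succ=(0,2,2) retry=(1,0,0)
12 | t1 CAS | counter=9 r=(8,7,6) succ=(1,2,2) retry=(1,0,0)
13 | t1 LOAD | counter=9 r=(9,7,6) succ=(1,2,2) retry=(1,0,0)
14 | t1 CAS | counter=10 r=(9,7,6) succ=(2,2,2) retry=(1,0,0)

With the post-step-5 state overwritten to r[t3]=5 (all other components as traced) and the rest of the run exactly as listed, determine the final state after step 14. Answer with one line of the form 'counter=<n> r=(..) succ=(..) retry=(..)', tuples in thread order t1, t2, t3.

counter=9 r=(8,6,5) succ=(2,2,1) retry=(1,0,1)

state after step 5 := counter=6 r=(0,5,5) succ=(0,1,1) retry=(0,0,0)
6 | t3 CAS | counter=6 r=(0,5,5) succ=(0,1,1) retry=(0,0,1)
7 | t1 LOAD | counter=6 r=(6,5,5) succ=(0,1,1) retry=(0,0,1)
8 | t2 LOAD | counter=6 r=(6,6,5) succ=(0,1,1) retry=(0,0,1)
9 | t2 CAS | counter=7 r=(6,6,5) succ=(0,2,1) retry=(0,0,1)
10 | t1 CAS | counter=7 r=(6,6,5) succ=(0,2,1) retry=(1,0,1)
11 | t1 LOAD | counter=7 r=(7,6,5) succ=(0,2,1) retry=(1,0,1)
12 | t1 CAS | counter=8 r=(7,6,5) succ=(1,2,1) retry=(1,0,1)
13 | t1 LOAD | counter=8 r=(8,6,5) succ=(1,2,1) retry=(1,0,1)
14 | t1 CAS | counter=9 r=(8,6,5) succ=(2,2,1) retry=(1,0,1)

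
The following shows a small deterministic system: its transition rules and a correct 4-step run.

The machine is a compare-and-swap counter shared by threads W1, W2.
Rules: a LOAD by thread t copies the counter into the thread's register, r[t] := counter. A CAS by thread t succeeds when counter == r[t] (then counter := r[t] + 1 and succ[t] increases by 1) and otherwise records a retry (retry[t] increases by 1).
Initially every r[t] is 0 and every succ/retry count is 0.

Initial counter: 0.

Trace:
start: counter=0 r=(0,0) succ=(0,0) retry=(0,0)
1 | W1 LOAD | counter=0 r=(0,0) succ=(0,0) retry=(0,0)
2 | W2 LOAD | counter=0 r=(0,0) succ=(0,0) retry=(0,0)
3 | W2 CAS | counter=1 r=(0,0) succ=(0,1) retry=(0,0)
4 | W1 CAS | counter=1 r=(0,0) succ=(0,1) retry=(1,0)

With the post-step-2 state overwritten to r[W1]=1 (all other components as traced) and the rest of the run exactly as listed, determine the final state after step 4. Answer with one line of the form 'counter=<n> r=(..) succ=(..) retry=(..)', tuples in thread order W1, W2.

counter=2 r=(1,0) succ=(1,1) retry=(0,0)

state after step 2 := counter=0 r=(1,0) succ=(0,0) retry=(0,0)
3 | W2 CAS | counter=1 r=(1,0) succ=(0,1) retry=(0,0)
4 | W1 CAS | counter=2 r=(1,0) succ=(1,1) retry=(0,0)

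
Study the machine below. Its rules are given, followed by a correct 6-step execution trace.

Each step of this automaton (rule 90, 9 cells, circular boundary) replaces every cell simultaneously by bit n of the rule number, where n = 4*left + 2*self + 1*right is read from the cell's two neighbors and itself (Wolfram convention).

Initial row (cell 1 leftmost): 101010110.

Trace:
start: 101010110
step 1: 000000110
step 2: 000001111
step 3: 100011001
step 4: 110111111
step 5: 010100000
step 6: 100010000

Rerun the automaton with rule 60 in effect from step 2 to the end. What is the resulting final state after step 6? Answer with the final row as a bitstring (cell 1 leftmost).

(re-executing steps 2..6 under rule 60; state before step 2: 000000110)
step 2: 000000101
step 3: 100000111
step 4: 010000100
step 5: 011000110
step 6: 010100101

010100101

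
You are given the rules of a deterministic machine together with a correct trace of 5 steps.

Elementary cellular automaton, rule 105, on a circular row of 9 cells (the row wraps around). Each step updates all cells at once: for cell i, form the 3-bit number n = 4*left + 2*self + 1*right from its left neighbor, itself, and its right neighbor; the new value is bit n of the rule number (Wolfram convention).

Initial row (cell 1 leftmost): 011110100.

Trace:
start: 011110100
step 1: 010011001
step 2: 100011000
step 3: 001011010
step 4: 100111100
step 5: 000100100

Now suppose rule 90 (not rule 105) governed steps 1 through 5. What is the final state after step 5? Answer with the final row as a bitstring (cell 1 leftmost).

(re-executing steps 1..5 under rule 90; state before step 1: 011110100)
step 1: 110010010
step 2: 111101100
step 3: 100101111
step 4: 111001000
step 5: 101110101

101110101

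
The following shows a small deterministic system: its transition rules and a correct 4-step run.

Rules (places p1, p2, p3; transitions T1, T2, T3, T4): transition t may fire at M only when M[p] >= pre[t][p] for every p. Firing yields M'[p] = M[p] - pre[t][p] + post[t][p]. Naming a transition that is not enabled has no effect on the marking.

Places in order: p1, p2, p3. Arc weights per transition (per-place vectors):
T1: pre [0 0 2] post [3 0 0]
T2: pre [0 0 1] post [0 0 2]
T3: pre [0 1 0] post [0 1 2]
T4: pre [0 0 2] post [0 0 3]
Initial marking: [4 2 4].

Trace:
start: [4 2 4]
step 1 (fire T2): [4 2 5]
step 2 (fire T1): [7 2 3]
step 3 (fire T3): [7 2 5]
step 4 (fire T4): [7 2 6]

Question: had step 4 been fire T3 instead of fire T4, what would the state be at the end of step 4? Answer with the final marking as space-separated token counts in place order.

(re-executing from step 4 with the substitution; state before step 4: [7 2 5])
step 4 (fire T3): [7 2 7]

7 2 7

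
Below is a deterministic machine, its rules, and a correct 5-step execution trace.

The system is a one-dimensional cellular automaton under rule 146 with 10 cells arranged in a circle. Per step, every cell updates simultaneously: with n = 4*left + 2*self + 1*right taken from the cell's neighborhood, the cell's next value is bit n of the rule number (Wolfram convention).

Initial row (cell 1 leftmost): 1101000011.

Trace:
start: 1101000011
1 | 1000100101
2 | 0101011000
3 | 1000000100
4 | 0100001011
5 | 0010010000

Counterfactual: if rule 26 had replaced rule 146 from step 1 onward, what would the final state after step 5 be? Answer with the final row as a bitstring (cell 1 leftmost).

(re-executing steps 1..5 under rule 26; state before step 1: 1101000011)
1 | 0000100110
2 | 0001011101
3 | 1010010000
4 | 0001101001
5 | 1011000110

1011000110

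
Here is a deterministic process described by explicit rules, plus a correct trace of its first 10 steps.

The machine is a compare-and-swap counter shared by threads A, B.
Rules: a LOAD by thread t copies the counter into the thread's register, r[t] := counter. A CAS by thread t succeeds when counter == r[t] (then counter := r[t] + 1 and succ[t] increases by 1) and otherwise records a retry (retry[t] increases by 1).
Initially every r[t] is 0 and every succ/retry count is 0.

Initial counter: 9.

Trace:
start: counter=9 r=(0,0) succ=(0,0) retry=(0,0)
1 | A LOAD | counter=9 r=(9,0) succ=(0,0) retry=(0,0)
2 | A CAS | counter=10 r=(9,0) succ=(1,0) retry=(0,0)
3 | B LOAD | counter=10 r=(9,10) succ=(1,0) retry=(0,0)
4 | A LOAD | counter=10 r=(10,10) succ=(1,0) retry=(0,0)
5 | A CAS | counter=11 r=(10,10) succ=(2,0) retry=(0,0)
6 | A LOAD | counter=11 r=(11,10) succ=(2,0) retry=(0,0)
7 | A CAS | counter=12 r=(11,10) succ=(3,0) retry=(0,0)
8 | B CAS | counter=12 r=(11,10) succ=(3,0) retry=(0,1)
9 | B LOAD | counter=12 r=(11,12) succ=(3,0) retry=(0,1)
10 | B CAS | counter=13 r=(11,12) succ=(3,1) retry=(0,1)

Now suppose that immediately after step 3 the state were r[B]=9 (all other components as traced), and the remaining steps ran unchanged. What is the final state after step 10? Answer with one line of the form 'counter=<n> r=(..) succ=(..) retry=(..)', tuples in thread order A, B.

state after step 3 := counter=10 r=(9,9) succ=(1,0) retry=(0,0)
4 | A LOAD | counter=10 r=(10,9) succ=(1,0) retry=(0,0)
5 | A CAS | counter=11 r=(10,9) succ=(2,0) retry=(0,0)
6 | A LOAD | counter=11 r=(11,9) succ=(2,0) retry=(0,0)
7 | A CAS | counter=12 r=(11,9) succ=(3,0) retry=(0,0)
8 | B CAS | counter=12 r=(11,9) succ=(3,0) retry=(0,1)
9 | B LOAD | counter=12 r=(11,12) succ=(3,0) retry=(0,1)
10 | B CAS | counter=13 r=(11,12) succ=(3,1) retry=(0,1)

counter=13 r=(11,12) succ=(3,1) retry=(0,1)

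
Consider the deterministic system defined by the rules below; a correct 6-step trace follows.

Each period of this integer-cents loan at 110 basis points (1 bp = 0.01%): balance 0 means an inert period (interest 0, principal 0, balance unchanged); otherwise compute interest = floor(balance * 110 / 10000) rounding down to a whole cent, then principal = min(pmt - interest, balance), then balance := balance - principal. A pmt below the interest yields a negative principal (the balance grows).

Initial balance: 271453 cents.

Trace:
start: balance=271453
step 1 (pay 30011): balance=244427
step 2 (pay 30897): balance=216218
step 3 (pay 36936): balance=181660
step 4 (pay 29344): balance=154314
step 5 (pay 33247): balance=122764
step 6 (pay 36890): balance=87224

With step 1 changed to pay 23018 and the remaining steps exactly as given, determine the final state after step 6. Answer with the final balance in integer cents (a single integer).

94609

(re-executing from step 1 with the substitution; state before step 1: balance=271453)
step 1 (pay 23018): balance=251420
step 2 (pay 30897): balance=223288
step 3 (pay 36936): balance=188808
step 4 (pay 29344): balance=161540
step 5 (pay 33247): balance=130069
step 6 (pay 36890): balance=94609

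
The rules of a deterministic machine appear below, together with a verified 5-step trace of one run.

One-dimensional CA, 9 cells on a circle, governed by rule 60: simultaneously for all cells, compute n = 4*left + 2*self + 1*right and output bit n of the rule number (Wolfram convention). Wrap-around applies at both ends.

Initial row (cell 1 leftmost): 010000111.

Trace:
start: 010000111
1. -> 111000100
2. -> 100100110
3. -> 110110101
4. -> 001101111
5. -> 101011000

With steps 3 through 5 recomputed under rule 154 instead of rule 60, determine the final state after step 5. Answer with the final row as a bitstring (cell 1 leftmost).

(re-executing steps 3..5 under rule 154; state before step 3: 100100110)
3. -> 011011100
4. -> 110011010
5. -> 101110000

101110000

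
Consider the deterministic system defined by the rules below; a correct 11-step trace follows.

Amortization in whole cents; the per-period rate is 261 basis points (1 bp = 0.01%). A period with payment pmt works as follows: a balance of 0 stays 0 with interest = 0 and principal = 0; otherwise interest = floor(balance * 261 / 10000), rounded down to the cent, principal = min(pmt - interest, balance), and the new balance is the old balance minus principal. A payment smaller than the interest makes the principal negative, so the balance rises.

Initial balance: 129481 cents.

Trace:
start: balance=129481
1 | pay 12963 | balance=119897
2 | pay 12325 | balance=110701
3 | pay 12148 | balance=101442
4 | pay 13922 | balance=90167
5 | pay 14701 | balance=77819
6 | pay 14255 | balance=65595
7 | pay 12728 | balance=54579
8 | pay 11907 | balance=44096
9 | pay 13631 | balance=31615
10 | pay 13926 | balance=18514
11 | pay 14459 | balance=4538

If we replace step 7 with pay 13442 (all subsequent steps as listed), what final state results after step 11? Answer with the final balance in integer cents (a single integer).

(re-executing from step 7 with the substitution; state before step 7: balance=65595)
7 | pay 13442 | balance=53865
8 | pay 11907 | balance=43363
9 | pay 13631 | balance=30863
10 | pay 13926 | balance=17742
11 | pay 14459 | balance=3746

3746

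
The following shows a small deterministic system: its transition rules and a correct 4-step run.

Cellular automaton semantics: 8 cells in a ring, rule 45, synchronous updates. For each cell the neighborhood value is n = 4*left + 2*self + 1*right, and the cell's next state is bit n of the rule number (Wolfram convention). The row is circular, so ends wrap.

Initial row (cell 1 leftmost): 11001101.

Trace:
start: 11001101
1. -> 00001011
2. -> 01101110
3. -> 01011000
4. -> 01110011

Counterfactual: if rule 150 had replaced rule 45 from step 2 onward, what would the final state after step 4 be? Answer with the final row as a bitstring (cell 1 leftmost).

(re-executing steps 2..4 under rule 150; state before step 2: 00001011)
2. -> 10011000
3. -> 11100101
4. -> 11011100

11011100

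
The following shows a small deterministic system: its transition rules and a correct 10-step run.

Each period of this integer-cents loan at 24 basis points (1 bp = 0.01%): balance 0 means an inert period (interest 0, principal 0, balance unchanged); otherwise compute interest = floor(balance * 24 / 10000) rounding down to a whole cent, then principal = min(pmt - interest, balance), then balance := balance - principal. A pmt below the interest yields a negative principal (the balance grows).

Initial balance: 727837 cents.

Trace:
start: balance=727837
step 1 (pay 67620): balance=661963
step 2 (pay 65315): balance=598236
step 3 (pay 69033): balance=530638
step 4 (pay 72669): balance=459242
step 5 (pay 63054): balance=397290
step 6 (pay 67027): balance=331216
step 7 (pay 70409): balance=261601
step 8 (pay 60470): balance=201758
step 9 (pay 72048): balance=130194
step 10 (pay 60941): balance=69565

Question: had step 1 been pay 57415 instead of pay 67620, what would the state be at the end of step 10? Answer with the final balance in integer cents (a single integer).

79994

(re-executing from step 1 with the substitution; state before step 1: balance=727837)
step 1 (pay 57415): balance=672168
step 2 (pay 65315): balance=608466
step 3 (pay 69033): balance=540893
step 4 (pay 72669): balance=469522
step 5 (pay 63054): balance=407594
step 6 (pay 67027): balance=341545
step 7 (pay 70409): balance=271955
step 8 (pay 60470): balance=212137
step 9 (pay 72048): balance=140598
step 10 (pay 60941): balance=79994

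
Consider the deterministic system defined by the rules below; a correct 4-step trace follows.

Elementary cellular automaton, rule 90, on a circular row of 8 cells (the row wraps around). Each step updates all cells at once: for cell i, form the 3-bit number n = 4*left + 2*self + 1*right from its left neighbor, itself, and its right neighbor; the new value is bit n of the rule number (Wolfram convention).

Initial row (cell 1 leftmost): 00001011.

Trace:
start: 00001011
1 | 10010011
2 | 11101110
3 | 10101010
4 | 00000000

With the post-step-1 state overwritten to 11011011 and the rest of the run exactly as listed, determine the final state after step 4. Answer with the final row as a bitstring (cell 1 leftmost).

11111111

state after step 1 := 11011011
2 | 01011010
3 | 10011001
4 | 11111111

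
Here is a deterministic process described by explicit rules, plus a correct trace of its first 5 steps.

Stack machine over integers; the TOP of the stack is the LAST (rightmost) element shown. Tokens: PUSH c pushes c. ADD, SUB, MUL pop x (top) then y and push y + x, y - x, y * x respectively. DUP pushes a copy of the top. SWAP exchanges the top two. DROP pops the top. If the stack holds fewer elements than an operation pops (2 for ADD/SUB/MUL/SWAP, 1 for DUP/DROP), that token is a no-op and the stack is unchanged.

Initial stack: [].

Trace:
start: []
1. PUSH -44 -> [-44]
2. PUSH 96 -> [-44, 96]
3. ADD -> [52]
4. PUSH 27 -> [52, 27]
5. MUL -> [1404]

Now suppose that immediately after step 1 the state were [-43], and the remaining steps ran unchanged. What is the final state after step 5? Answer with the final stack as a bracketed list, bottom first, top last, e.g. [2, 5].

[1431]

state after step 1 := [-43]
2. PUSH 96 -> [-43, 96]
3. ADD -> [53]
4. PUSH 27 -> [53, 27]
5. MUL -> [1431]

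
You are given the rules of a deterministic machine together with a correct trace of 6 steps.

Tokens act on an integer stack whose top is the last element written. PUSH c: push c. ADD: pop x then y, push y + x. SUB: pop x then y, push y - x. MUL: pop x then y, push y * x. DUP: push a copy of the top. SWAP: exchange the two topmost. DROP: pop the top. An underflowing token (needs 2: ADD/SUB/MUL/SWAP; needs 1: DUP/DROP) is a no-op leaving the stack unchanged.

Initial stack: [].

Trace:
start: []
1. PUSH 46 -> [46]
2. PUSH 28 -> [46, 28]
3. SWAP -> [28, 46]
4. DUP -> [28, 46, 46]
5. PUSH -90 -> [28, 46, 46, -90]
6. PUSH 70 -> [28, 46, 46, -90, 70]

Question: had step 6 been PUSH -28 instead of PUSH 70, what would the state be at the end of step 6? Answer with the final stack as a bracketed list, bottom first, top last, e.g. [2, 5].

[28, 46, 46, -90, -28]

(re-executing from step 6 with the substitution; state before step 6: [28, 46, 46, -90])
6. PUSH -28 -> [28, 46, 46, -90, -28]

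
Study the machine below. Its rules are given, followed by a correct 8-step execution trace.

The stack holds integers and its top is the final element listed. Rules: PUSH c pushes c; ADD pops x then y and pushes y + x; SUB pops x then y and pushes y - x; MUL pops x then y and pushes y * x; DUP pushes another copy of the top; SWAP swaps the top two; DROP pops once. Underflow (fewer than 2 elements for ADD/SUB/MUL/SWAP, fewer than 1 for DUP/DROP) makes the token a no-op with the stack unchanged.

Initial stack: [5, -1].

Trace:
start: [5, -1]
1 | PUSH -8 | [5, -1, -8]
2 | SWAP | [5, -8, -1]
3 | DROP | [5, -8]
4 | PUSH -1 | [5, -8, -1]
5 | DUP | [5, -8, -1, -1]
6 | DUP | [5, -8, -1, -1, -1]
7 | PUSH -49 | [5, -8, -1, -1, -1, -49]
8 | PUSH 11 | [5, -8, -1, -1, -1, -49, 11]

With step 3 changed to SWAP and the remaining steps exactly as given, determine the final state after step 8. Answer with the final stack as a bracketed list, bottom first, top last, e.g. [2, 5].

(re-executing from step 3 with the substitution; state before step 3: [5, -8, -1])
3 | SWAP | [5, -1, -8]
4 | PUSH -1 | [5, -1, -8, -1]
5 | DUP | [5, -1, -8, -1, -1]
6 | DUP | [5, -1, -8, -1, -1, -1]
7 | PUSH -49 | [5, -1, -8, -1, -1, -1, -49]
8 | PUSH 11 | [5, -1, -8, -1, -1, -1, -49, 11]

[5, -1, -8, -1, -1, -1, -49, 11]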